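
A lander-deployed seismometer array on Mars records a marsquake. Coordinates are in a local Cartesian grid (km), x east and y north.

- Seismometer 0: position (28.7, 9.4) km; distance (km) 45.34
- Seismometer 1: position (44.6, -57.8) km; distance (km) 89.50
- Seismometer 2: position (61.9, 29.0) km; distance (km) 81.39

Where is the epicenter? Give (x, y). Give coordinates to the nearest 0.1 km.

Circle about each station: (x − 28.7)² + (y − 9.4)² = 45.34²; (x − 44.6)² + (y + 57.8)² = 89.50²; (x − 61.9)² + (y − 29.0)² = 81.39².
Subtracting pairs of circle equations eliminates x²+y² and gives linear equations (the radical axes):
31.8 x − 134.4 y = -1536.58
66.4 x + 39.2 y = -808.06
Solving the 2×2 system: x ≈ -16.6, y ≈ 7.5 km.
Check against Seismometer 0 (with the unrounded x, y): √((x − 28.7)²+(y − 9.4)²) = 45.34 ≈ 45.34 km. ✓

-16.6 km east, 7.5 km north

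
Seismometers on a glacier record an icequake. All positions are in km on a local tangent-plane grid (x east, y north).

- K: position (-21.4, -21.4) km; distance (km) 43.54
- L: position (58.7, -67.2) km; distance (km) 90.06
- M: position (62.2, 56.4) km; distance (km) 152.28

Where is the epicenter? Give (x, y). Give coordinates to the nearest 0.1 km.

-31.3 km east, -63.8 km north

Circle about each station: (x + 21.4)² + (y + 21.4)² = 43.54²; (x − 58.7)² + (y + 67.2)² = 90.06²; (x − 62.2)² + (y − 56.4)² = 152.28².
Subtracting the K equation from the L and M equations removes the quadratic terms:
160.2 x − 91.6 y = 830.54
167.2 x + 155.6 y = -15159.59
Solving the 2×2 system: x ≈ -31.3, y ≈ -63.8 km.
Check against K (with the unrounded x, y): √((x + 21.4)²+(y + 21.4)²) = 43.54 ≈ 43.54 km. ✓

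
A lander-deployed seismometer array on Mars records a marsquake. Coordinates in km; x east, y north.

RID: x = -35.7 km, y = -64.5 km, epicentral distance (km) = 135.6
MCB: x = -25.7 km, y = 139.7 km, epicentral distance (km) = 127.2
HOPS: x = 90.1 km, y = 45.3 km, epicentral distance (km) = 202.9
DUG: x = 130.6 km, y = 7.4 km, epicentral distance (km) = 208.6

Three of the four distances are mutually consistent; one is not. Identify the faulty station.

DUG

Solve using three stations at a time. Using RID, MCB, HOPS (subtract circle equations pairwise → linear system) gives (x, y) ≈ (-112.8, 47.0).
Distances from that point to each station vs reported:
  RID: calculated 135.6 vs reported 135.6 → residual 0.0 km
  MCB: calculated 127.2 vs reported 127.2 → residual 0.0 km
  HOPS: calculated 202.9 vs reported 202.9 → residual 0.0 km
  DUG: calculated 246.6 vs reported 208.6 → residual 38.0 km
RID, MCB, HOPS are mutually consistent (residuals ≈ 0); DUG is off by 38.0 km.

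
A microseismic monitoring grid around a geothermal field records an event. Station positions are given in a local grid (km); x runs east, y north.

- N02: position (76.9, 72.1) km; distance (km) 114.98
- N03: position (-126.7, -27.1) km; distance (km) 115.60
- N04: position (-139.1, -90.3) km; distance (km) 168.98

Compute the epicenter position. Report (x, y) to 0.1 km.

(-34.1, 42.1)

Circle about each station: (x − 76.9)² + (y − 72.1)² = 114.98²; (x + 126.7)² + (y + 27.1)² = 115.60²; (x + 139.1)² + (y + 90.3)² = 168.98².
Subtracting the N02 equation from the N03 and N04 equations removes the quadratic terms:
-407.2 x − 198.4 y = 5532.32
-432.0 x − 324.8 y = 1057.04
Solving the 2×2 system: x ≈ -34.1, y ≈ 42.1 km.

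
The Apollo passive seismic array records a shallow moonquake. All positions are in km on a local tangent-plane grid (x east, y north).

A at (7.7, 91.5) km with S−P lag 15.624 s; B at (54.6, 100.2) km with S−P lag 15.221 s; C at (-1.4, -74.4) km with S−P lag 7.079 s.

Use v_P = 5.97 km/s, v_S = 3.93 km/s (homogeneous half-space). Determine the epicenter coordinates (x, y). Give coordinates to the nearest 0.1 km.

Distance from S−P lag: d = Δt · v_P v_S / (v_P − v_S) = Δt · (5.97·3.93)/(5.97−3.93) ≈ 11.5010·Δt.
So d_A = 179.69, d_B = 175.06, d_C = 81.42 km.
Circle about each station: (x − 7.7)² + (y − 91.5)² = 179.69²; (x − 54.6)² + (y − 100.2)² = 175.06²; (x + 1.4)² + (y + 74.4)² = 81.42².
Subtracting the A equation from the B and C equations removes the quadratic terms:
93.8 x + 17.4 y = 6232.15
-18.2 x − 331.8 y = 22765.06
Solving the 2×2 system: x ≈ 80.0, y ≈ -73.0 km.

x ≈ 80.0 km, y ≈ -73.0 km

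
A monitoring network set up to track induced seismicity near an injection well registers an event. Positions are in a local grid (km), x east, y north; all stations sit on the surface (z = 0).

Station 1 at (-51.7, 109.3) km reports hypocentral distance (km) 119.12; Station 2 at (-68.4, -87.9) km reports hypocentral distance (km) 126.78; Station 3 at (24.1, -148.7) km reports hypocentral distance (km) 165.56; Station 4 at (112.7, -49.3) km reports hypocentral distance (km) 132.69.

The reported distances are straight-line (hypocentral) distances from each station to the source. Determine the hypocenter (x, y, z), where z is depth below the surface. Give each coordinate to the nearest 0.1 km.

Each station gives a sphere (x−x_i)² + (y−y_i)² + z² = d_i² (stations at z=0).
Subtracting the Station 1 sphere from Station 2 and Station 3: z² cancels, leaving linear equations in x and y:
-33.4 x − 394.4 y = -4098.00
151.6 x − 516.0 y = -5147.42
Solving: x ≈ 1.096, y ≈ 10.298 km (keep extra digits for the depth step; rounded: 1.1, 10.3).
Then from the Station 1 sphere: z² = 119.12² − (x + 51.7)² − (y − 109.3)² with x = 1.096, y = 10.298, so z ≈ 40.010 ≈ 40.0 km.

x ≈ 1.1 km, y ≈ 10.3 km, depth ≈ 40.0 km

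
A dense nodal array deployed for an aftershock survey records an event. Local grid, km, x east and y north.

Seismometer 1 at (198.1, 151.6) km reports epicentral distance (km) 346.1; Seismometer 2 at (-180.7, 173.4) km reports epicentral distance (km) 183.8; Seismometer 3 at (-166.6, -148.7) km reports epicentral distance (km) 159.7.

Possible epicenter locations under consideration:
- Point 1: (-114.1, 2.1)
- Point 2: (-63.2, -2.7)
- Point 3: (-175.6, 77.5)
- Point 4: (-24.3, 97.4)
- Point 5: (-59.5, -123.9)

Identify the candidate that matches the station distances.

For each candidate, compare |candidate − station| to the reported distance:
Point 1: residuals Seismometer 1 0.0, Seismometer 2 0.0, Seismometer 3 0.0 → max 0.0 km
Point 2: residuals Seismometer 1 42.6, Seismometer 2 27.9, Seismometer 3 19.2 → max 42.6 km
Point 3: residuals Seismometer 1 34.9, Seismometer 2 87.8, Seismometer 3 66.7 → max 87.8 km
Point 4: residuals Seismometer 1 117.2, Seismometer 2 9.9, Seismometer 3 124.6 → max 124.6 km
Point 5: residuals Seismometer 1 31.1, Seismometer 2 137.3, Seismometer 3 49.8 → max 137.3 km
Only Point 1 has all residuals ≈ 0.

Point 1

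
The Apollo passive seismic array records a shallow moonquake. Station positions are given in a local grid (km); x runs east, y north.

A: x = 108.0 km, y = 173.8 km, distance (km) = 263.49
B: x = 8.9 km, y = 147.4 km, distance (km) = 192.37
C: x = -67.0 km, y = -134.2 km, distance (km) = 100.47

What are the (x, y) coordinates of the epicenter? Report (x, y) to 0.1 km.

Circle about each station: (x − 108.0)² + (y − 173.8)² = 263.49²; (x − 8.9)² + (y − 147.4)² = 192.37²; (x + 67.0)² + (y + 134.2)² = 100.47².
Subtracting the A equation from the B and C equations removes the quadratic terms:
-198.2 x − 52.8 y = 12356.29
-350.0 x − 616.0 y = 39960.96
Solving the 2×2 system: x ≈ -53.1, y ≈ -34.7 km.

(-53.1, -34.7)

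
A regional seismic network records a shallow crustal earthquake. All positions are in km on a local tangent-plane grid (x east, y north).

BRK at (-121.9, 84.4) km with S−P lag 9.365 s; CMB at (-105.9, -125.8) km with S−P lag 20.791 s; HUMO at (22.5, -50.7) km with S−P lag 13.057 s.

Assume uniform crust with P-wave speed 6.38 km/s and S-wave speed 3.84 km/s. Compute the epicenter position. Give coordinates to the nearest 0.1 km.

Distance from S−P lag: d = Δt · v_P v_S / (v_P − v_S) = Δt · (6.38·3.84)/(6.38−3.84) ≈ 9.6454·Δt.
So d_BRK = 90.33, d_CMB = 200.54, d_HUMO = 125.94 km.
Circle about each station: (x + 121.9)² + (y − 84.4)² = 90.33²; (x + 105.9)² + (y + 125.8)² = 200.54²; (x − 22.5)² + (y + 50.7)² = 125.94².
Subtracting the BRK equation from the CMB and HUMO equations removes the quadratic terms:
32.0 x − 420.4 y = -26999.30
288.8 x − 270.2 y = -26607.60
Solving the 2×2 system: x ≈ -34.5, y ≈ 61.6 km.

x ≈ -34.5 km, y ≈ 61.6 km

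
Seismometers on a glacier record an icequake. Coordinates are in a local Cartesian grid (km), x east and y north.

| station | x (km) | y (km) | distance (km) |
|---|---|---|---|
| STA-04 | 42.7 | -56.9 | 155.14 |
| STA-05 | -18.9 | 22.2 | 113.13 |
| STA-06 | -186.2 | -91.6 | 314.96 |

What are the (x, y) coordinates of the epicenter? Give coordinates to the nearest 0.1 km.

Circle about each station: (x − 42.7)² + (y + 56.9)² = 155.14²; (x + 18.9)² + (y − 22.2)² = 113.13²; (x + 186.2)² + (y + 91.6)² = 314.96².
Subtracting the STA-04 equation from the STA-05 and STA-06 equations removes the quadratic terms:
-123.2 x + 158.2 y = 7059.17
-457.8 x − 69.4 y = -37131.28
Solving the 2×2 system: x ≈ 66.5, y ≈ 96.4 km.

x ≈ 66.5 km, y ≈ 96.4 km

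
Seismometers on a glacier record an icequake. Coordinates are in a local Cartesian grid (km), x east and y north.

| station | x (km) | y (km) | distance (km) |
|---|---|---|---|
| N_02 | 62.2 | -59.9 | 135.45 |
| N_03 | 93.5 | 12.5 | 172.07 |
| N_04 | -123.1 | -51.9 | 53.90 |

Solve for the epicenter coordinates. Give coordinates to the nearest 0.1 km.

x ≈ -71.3 km, y ≈ -37.0 km

Circle about each station: (x − 62.2)² + (y + 59.9)² = 135.45²; (x − 93.5)² + (y − 12.5)² = 172.07²; (x + 123.1)² + (y + 51.9)² = 53.90².
Subtracting pairs of circle equations eliminates x²+y² and gives linear equations (the radical axes):
62.6 x + 144.8 y = -9819.73
-370.6 x + 16.0 y = 25831.86
Solving the 2×2 system: x ≈ -71.3, y ≈ -37.0 km.
Check against N_02 (with the unrounded x, y): √((x − 62.2)²+(y + 59.9)²) = 135.45 ≈ 135.45 km. ✓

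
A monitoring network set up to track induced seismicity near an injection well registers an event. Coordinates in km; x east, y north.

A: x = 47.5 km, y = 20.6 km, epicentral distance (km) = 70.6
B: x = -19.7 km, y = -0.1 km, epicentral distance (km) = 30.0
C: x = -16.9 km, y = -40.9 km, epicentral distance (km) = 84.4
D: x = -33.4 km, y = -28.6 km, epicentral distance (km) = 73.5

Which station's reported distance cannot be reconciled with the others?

B

Solve using three stations at a time. Using A, C, D (subtract circle equations pairwise → linear system) gives (x, y) ≈ (-19.1, 43.3).
Distances from that point to each station vs reported:
  A: calculated 70.4 vs reported 70.6 → residual 0.2 km
  B: calculated 43.4 vs reported 30.0 → residual 13.4 km
  C: calculated 84.2 vs reported 84.4 → residual 0.2 km
  D: calculated 73.3 vs reported 73.5 → residual 0.2 km
A, C, D are mutually consistent (residuals ≈ 0); B is off by 13.4 km.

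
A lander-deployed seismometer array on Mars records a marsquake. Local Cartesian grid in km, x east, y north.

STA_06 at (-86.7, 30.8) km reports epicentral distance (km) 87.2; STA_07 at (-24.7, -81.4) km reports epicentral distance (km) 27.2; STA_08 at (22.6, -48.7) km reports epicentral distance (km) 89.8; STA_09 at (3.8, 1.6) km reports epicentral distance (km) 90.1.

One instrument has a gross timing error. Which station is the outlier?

STA_07

Solve using three stations at a time. Using STA_06, STA_08, STA_09 (subtract circle equations pairwise → linear system) gives (x, y) ≈ (-67.0, -54.0).
Distances from that point to each station vs reported:
  STA_06: calculated 87.1 vs reported 87.2 → residual 0.1 km
  STA_07: calculated 50.3 vs reported 27.2 → residual 23.1 km
  STA_08: calculated 89.7 vs reported 89.8 → residual 0.1 km
  STA_09: calculated 90.0 vs reported 90.1 → residual 0.1 km
STA_06, STA_08, STA_09 are mutually consistent (residuals ≈ 0); STA_07 is off by 23.1 km.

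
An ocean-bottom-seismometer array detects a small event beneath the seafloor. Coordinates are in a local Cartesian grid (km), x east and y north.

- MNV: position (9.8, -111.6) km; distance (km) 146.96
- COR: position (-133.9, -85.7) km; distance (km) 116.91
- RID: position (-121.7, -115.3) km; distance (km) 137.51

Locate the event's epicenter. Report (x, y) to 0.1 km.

x ≈ -69.7 km, y ≈ 12.0 km

Circle about each station: (x − 9.8)² + (y + 111.6)² = 146.96²; (x + 133.9)² + (y + 85.7)² = 116.91²; (x + 121.7)² + (y + 115.3)² = 137.51².
Subtracting the MNV equation from the COR and RID equations removes the quadratic terms:
-287.4 x + 51.8 y = 20652.39
-263.0 x − 7.4 y = 18242.62
Solving the 2×2 system: x ≈ -69.7, y ≈ 12.0 km.
Check against MNV (with the unrounded x, y): √((x − 9.8)²+(y + 111.6)²) = 146.94 ≈ 146.96 km. ✓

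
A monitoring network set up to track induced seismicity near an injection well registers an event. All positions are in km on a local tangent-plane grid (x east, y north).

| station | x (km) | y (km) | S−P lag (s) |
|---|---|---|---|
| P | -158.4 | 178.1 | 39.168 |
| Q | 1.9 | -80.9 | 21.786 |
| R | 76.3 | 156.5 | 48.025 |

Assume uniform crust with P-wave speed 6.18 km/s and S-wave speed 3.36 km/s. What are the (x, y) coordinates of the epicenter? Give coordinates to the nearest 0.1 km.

-155.8 km east, -110.3 km north

Distance from S−P lag: d = Δt · v_P v_S / (v_P − v_S) = Δt · (6.18·3.36)/(6.18−3.36) ≈ 7.3634·Δt.
So d_P = 288.41, d_Q = 160.42, d_R = 353.63 km.
Circle about each station: (x + 158.4)² + (y − 178.1)² = 288.41²; (x − 1.9)² + (y + 80.9)² = 160.42²; (x − 76.3)² + (y − 156.5)² = 353.63².
Subtracting pairs of circle equations eliminates x²+y² and gives linear equations (the radical axes):
320.6 x − 518.0 y = 7184.00
469.4 x − 43.2 y = -68370.08
Solving the 2×2 system: x ≈ -155.8, y ≈ -110.3 km.
Check against P (with the unrounded x, y): √((x + 158.4)²+(y − 178.1)²) = 288.41 ≈ 288.41 km. ✓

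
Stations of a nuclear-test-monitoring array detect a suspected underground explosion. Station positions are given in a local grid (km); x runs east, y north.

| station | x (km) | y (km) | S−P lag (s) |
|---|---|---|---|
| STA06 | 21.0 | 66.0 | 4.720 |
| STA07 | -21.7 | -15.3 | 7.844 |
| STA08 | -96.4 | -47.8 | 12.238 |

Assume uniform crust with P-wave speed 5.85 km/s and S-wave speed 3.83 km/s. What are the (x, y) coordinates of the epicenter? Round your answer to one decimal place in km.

Distance from S−P lag: d = Δt · v_P v_S / (v_P − v_S) = Δt · (5.85·3.83)/(5.85−3.83) ≈ 11.0918·Δt.
So d_STA06 = 52.35, d_STA07 = 87.00, d_STA08 = 135.74 km.
Circle about each station: (x − 21.0)² + (y − 66.0)² = 52.35²; (x + 21.7)² + (y + 15.3)² = 87.00²; (x + 96.4)² + (y + 47.8)² = 135.74².
Subtracting pairs of circle equations eliminates x²+y² and gives linear equations (the radical axes):
-85.4 x − 162.6 y = -8920.50
-234.8 x − 227.6 y = -8904.03
Solving the 2×2 system: x ≈ -31.1, y ≈ 71.2 km.

-31.1 km east, 71.2 km north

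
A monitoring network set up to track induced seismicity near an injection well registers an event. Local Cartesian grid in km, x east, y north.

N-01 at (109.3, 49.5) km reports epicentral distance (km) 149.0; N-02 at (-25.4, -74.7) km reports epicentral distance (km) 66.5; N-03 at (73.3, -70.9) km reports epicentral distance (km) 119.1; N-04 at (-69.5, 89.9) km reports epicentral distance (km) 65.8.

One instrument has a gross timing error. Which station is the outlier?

Solve using three stations at a time. Using N-01, N-02, N-03 (subtract circle equations pairwise → linear system) gives (x, y) ≈ (-28.0, -8.3).
Distances from that point to each station vs reported:
  N-01: calculated 149.0 vs reported 149.0 → residual 0.0 km
  N-02: calculated 66.4 vs reported 66.5 → residual 0.1 km
  N-03: calculated 119.1 vs reported 119.1 → residual 0.0 km
  N-04: calculated 106.6 vs reported 65.8 → residual 40.8 km
N-01, N-02, N-03 are mutually consistent (residuals ≈ 0); N-04 is off by 40.8 km.

N-04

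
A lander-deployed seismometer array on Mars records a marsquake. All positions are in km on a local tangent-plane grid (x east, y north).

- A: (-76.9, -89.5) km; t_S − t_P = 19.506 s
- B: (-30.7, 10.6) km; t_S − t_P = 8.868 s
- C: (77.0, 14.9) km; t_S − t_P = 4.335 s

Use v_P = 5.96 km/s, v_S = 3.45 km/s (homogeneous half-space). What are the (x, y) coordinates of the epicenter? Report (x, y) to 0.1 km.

(41.6, 17.7)

Distance from S−P lag: d = Δt · v_P v_S / (v_P − v_S) = Δt · (5.96·3.45)/(5.96−3.45) ≈ 8.1920·Δt.
So d_A = 159.79, d_B = 72.65, d_C = 35.51 km.
Circle about each station: (x + 76.9)² + (y + 89.5)² = 159.79²; (x + 30.7)² + (y − 10.6)² = 72.65²; (x − 77.0)² + (y − 14.9)² = 35.51².
Subtracting the A equation from the B and C equations removes the quadratic terms:
92.4 x + 200.2 y = 7385.81
307.8 x + 208.8 y = 16499.03
Solving the 2×2 system: x ≈ 41.6, y ≈ 17.7 km.
Check against A (with the unrounded x, y): √((x + 76.9)²+(y + 89.5)²) = 159.79 ≈ 159.79 km. ✓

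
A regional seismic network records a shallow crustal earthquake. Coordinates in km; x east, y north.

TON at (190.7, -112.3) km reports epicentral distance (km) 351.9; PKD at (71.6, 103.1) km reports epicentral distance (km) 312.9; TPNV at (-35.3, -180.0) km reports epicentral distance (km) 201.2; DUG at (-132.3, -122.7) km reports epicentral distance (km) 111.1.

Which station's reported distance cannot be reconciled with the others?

PKD

Solve using three stations at a time. Using TON, TPNV, DUG (subtract circle equations pairwise → linear system) gives (x, y) ≈ (-146.8, -12.4).
Distances from that point to each station vs reported:
  TON: calculated 351.9 vs reported 351.9 → residual 0.0 km
  PKD: calculated 247.0 vs reported 312.9 → residual 65.9 km
  TPNV: calculated 201.3 vs reported 201.2 → residual 0.1 km
  DUG: calculated 111.2 vs reported 111.1 → residual 0.1 km
TON, TPNV, DUG are mutually consistent (residuals ≈ 0); PKD is off by 65.9 km.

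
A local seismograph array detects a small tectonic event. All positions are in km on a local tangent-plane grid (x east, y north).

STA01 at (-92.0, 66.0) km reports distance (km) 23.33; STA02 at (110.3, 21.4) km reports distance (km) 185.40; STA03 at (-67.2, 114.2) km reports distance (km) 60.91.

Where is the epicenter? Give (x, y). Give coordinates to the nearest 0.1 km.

Circle about each station: (x + 92.0)² + (y − 66.0)² = 23.33²; (x − 110.3)² + (y − 21.4)² = 185.40²; (x + 67.2)² + (y − 114.2)² = 60.91².
Subtracting pairs of circle equations eliminates x²+y² and gives linear equations (the radical axes):
404.6 x − 89.2 y = -34024.82
49.6 x + 96.4 y = 1571.74
Solving the 2×2 system: x ≈ -72.3, y ≈ 53.5 km.
Check against STA01 (with the unrounded x, y): √((x + 92.0)²+(y − 66.0)²) = 23.33 ≈ 23.33 km. ✓

(-72.3, 53.5)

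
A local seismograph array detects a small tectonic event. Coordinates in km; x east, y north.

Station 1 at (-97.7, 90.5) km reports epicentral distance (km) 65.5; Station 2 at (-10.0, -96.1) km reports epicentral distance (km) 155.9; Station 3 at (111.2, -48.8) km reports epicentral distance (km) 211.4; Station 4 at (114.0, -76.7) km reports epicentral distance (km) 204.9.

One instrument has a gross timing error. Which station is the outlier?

Station 3

Solve using three stations at a time. Using Station 1, Station 2, Station 4 (subtract circle equations pairwise → linear system) gives (x, y) ≈ (-41.7, 56.6).
Distances from that point to each station vs reported:
  Station 1: calculated 65.5 vs reported 65.5 → residual 0.0 km
  Station 2: calculated 155.9 vs reported 155.9 → residual 0.0 km
  Station 3: calculated 185.6 vs reported 211.4 → residual 25.8 km
  Station 4: calculated 204.9 vs reported 204.9 → residual 0.0 km
Station 1, Station 2, Station 4 are mutually consistent (residuals ≈ 0); Station 3 is off by 25.8 km.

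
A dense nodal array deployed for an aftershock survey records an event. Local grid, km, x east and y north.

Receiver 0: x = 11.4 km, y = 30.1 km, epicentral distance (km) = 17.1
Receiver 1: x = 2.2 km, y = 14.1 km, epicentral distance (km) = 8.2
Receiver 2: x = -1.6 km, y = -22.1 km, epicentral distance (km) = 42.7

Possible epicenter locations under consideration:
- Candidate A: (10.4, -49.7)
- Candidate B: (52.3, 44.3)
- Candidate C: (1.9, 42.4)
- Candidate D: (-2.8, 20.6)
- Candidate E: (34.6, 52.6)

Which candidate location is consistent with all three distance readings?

For each candidate, compare |candidate − station| to the reported distance:
Candidate A: residuals Receiver 0 62.7, Receiver 1 56.1, Receiver 2 12.6 → max 62.7 km
Candidate B: residuals Receiver 0 26.2, Receiver 1 50.3, Receiver 2 42.8 → max 50.3 km
Candidate C: residuals Receiver 0 1.6, Receiver 1 20.1, Receiver 2 21.9 → max 21.9 km
Candidate D: residuals Receiver 0 0.0, Receiver 1 0.0, Receiver 2 0.0 → max 0.0 km
Candidate E: residuals Receiver 0 15.2, Receiver 1 42.1, Receiver 2 40.3 → max 42.1 km
Only Candidate D has all residuals ≈ 0.

Candidate D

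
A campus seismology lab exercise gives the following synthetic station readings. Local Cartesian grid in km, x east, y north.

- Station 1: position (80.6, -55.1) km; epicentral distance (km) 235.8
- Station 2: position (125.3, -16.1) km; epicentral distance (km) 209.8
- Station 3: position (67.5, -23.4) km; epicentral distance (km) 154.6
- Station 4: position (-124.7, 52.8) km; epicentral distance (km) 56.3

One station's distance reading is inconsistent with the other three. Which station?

Station 1

Solve using three stations at a time. Using Station 2, Station 3, Station 4 (subtract circle equations pairwise → linear system) gives (x, y) ≈ (-82.1, 15.8).
Distances from that point to each station vs reported:
  Station 1: calculated 177.5 vs reported 235.8 → residual 58.3 km
  Station 2: calculated 209.8 vs reported 209.8 → residual 0.0 km
  Station 3: calculated 154.6 vs reported 154.6 → residual 0.0 km
  Station 4: calculated 56.4 vs reported 56.3 → residual 0.1 km
Station 2, Station 3, Station 4 are mutually consistent (residuals ≈ 0); Station 1 is off by 58.3 km.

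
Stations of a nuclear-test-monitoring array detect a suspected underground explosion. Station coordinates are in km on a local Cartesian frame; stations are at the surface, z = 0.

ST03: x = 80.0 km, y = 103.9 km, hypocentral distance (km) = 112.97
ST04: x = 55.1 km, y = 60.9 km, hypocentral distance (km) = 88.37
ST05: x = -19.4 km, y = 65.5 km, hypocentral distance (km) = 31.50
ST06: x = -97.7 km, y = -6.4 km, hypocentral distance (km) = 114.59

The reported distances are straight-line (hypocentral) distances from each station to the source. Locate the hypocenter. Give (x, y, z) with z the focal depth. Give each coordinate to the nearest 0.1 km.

Each station gives a sphere (x−x_i)² + (y−y_i)² + z² = d_i² (stations at z=0).
Subtracting the ST03 sphere from ST04 and ST05: z² cancels, leaving linear equations in x and y:
-49.8 x − 86.0 y = -5497.43
-198.8 x − 76.8 y = -758.63
Solving: x ≈ -26.895, y ≈ 79.498 km (keep extra digits for the depth step; rounded: -26.9, 79.5).
Then from the ST03 sphere: z² = 112.97² − (x − 80.0)² − (y − 103.9)² with x = -26.895, y = 79.498, so z ≈ 27.207 ≈ 27.2 km.

(-26.9, 79.5, 27.2)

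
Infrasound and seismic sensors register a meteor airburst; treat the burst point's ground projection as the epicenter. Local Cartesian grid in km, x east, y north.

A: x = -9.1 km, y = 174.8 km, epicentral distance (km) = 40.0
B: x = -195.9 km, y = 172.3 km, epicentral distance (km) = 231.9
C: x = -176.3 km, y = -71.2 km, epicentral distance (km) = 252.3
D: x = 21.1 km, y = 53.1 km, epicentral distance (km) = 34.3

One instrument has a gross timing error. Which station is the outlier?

A

Solve using three stations at a time. Using B, C, D (subtract circle equations pairwise → linear system) gives (x, y) ≈ (19.9, 87.4).
Distances from that point to each station vs reported:
  A: calculated 92.1 vs reported 40.0 → residual 52.1 km
  B: calculated 231.9 vs reported 231.9 → residual 0.0 km
  C: calculated 252.3 vs reported 252.3 → residual 0.0 km
  D: calculated 34.3 vs reported 34.3 → residual 0.0 km
B, C, D are mutually consistent (residuals ≈ 0); A is off by 52.1 km.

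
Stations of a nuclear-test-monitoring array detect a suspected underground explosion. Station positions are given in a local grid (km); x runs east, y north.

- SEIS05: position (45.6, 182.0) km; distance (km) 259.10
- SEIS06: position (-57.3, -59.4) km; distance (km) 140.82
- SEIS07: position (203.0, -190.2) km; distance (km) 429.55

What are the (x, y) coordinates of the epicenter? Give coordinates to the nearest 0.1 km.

-165.1 km east, 31.2 km north

Circle about each station: (x − 45.6)² + (y − 182.0)² = 259.10²; (x + 57.3)² + (y + 59.4)² = 140.82²; (x − 203.0)² + (y + 190.2)² = 429.55².
Subtracting pairs of circle equations eliminates x²+y² and gives linear equations (the radical axes):
-205.8 x − 482.8 y = 18910.83
314.8 x − 744.4 y = -75198.71
Solving the 2×2 system: x ≈ -165.1, y ≈ 31.2 km.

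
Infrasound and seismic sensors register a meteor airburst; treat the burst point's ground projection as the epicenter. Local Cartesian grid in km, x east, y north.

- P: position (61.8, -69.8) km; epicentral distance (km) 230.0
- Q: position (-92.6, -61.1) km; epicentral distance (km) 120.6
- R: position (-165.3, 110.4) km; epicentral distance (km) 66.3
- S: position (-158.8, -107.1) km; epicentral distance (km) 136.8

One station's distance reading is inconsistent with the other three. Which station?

Solve using three stations at a time. Using P, Q, R (subtract circle equations pairwise → linear system) gives (x, y) ≈ (-133.0, 52.5).
Distances from that point to each station vs reported:
  P: calculated 230.0 vs reported 230.0 → residual 0.0 km
  Q: calculated 120.6 vs reported 120.6 → residual 0.0 km
  R: calculated 66.3 vs reported 66.3 → residual 0.0 km
  S: calculated 161.7 vs reported 136.8 → residual 24.9 km
P, Q, R are mutually consistent (residuals ≈ 0); S is off by 24.9 km.

S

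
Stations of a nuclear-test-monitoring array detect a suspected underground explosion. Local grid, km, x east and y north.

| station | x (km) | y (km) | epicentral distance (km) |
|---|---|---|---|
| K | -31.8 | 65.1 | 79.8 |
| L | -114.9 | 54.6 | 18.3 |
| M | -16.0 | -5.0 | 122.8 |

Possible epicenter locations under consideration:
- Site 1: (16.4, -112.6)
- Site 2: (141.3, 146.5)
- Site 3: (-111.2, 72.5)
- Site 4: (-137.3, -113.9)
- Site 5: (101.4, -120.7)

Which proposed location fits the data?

For each candidate, compare |candidate − station| to the reported distance:
Site 1: residuals K 104.3, L 194.3, M 10.4 → max 194.3 km
Site 2: residuals K 111.5, L 253.9, M 95.6 → max 253.9 km
Site 3: residuals K 0.1, L 0.0, M 0.0 → max 0.1 km
Site 4: residuals K 128.0, L 151.7, M 40.2 → max 151.7 km
Site 5: residuals K 148.8, L 260.1, M 42.0 → max 260.1 km
Only Site 3 has all residuals ≈ 0.

Site 3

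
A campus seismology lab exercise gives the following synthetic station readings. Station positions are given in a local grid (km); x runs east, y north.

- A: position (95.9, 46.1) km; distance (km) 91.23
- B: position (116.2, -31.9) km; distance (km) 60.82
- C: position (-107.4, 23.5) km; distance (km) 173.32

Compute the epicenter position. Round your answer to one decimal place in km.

Circle about each station: (x − 95.9)² + (y − 46.1)² = 91.23²; (x − 116.2)² + (y + 31.9)² = 60.82²; (x + 107.4)² + (y − 23.5)² = 173.32².
Subtracting pairs of circle equations eliminates x²+y² and gives linear equations (the radical axes):
40.6 x − 156.0 y = 7821.87
-406.6 x − 45.2 y = -20951.92
Solving the 2×2 system: x ≈ 55.5, y ≈ -35.7 km.

(55.5, -35.7)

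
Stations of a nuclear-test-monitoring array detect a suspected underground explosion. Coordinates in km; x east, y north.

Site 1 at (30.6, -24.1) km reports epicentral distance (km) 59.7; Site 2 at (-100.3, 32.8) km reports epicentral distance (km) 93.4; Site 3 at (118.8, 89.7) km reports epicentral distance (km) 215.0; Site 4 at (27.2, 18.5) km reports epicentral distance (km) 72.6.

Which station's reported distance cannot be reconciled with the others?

Solve using three stations at a time. Using Site 1, Site 2, Site 4 (subtract circle equations pairwise → linear system) gives (x, y) ≈ (-29.0, -27.4).
Distances from that point to each station vs reported:
  Site 1: calculated 59.7 vs reported 59.7 → residual 0.0 km
  Site 2: calculated 93.4 vs reported 93.4 → residual 0.0 km
  Site 3: calculated 188.6 vs reported 215.0 → residual 26.4 km
  Site 4: calculated 72.6 vs reported 72.6 → residual 0.0 km
Site 1, Site 2, Site 4 are mutually consistent (residuals ≈ 0); Site 3 is off by 26.4 km.

Site 3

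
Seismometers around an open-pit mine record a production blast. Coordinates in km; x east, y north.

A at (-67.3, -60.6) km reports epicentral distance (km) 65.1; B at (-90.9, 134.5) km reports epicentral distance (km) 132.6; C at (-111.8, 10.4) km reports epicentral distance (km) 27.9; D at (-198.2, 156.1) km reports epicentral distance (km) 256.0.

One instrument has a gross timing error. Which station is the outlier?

Solve using three stations at a time. Using A, B, C (subtract circle equations pairwise → linear system) gives (x, y) ≈ (-85.2, 2.0).
Distances from that point to each station vs reported:
  A: calculated 65.1 vs reported 65.1 → residual 0.0 km
  B: calculated 132.6 vs reported 132.6 → residual 0.0 km
  C: calculated 27.9 vs reported 27.9 → residual 0.0 km
  D: calculated 191.1 vs reported 256.0 → residual 64.9 km
A, B, C are mutually consistent (residuals ≈ 0); D is off by 64.9 km.

D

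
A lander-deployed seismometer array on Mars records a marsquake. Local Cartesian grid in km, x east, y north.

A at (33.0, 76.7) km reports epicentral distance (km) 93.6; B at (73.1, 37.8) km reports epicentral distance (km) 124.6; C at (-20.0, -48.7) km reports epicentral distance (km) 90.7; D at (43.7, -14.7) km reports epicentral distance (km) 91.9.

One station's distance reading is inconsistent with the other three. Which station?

Solve using three stations at a time. Using A, B, C (subtract circle equations pairwise → linear system) gives (x, y) ≈ (-51.5, 36.4).
Distances from that point to each station vs reported:
  A: calculated 93.6 vs reported 93.6 → residual 0.0 km
  B: calculated 124.6 vs reported 124.6 → residual 0.0 km
  C: calculated 90.7 vs reported 90.7 → residual 0.0 km
  D: calculated 108.1 vs reported 91.9 → residual 16.2 km
A, B, C are mutually consistent (residuals ≈ 0); D is off by 16.2 km.

D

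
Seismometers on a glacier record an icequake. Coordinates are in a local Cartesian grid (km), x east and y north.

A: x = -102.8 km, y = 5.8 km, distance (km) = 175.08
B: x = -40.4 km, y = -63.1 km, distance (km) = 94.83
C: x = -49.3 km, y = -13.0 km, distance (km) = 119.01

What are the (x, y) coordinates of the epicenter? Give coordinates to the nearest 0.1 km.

Circle about each station: (x + 102.8)² + (y − 5.8)² = 175.08²; (x + 40.4)² + (y + 63.1)² = 94.83²; (x + 49.3)² + (y + 13.0)² = 119.01².
Subtracting pairs of circle equations eliminates x²+y² and gives linear equations (the radical axes):
124.8 x − 137.8 y = 16672.57
107.0 x − 37.6 y = 8487.64
Solving the 2×2 system: x ≈ 54.0, y ≈ -72.1 km.

54.0 km east, -72.1 km north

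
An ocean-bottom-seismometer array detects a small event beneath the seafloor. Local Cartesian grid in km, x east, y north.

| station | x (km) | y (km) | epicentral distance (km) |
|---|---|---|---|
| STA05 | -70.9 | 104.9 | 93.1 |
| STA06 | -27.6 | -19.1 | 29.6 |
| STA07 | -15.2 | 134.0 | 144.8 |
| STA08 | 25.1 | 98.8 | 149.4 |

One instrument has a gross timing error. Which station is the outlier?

Solve using three stations at a time. Using STA05, STA07, STA08 (subtract circle equations pairwise → linear system) gives (x, y) ≈ (-99.5, 16.1).
Distances from that point to each station vs reported:
  STA05: calculated 93.3 vs reported 93.1 → residual 0.2 km
  STA06: calculated 80.0 vs reported 29.6 → residual 50.4 km
  STA07: calculated 144.9 vs reported 144.8 → residual 0.1 km
  STA08: calculated 149.5 vs reported 149.4 → residual 0.1 km
STA05, STA07, STA08 are mutually consistent (residuals ≈ 0); STA06 is off by 50.4 km.

STA06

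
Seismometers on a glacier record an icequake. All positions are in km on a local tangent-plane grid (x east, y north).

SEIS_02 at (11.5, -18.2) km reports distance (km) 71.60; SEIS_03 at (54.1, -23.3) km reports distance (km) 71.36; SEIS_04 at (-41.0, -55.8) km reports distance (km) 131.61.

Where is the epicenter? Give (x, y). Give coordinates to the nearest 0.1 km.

Circle about each station: (x − 11.5)² + (y + 18.2)² = 71.60²; (x − 54.1)² + (y + 23.3)² = 71.36²; (x + 41.0)² + (y + 55.8)² = 131.61².
Subtracting the SEIS_02 equation from the SEIS_03 and SEIS_04 equations removes the quadratic terms:
85.2 x − 10.2 y = 3040.52
-105.0 x − 75.2 y = -7863.48
Solving the 2×2 system: x ≈ 41.3, y ≈ 46.9 km.

x ≈ 41.3 km, y ≈ 46.9 km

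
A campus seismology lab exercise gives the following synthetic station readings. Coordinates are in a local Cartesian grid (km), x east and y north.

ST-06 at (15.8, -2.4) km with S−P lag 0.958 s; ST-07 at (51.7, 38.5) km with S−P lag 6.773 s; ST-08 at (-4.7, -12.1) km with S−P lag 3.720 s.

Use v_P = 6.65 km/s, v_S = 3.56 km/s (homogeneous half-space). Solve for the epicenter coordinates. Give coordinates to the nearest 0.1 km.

x ≈ 22.8 km, y ≈ -4.6 km

Distance from S−P lag: d = Δt · v_P v_S / (v_P − v_S) = Δt · (6.65·3.56)/(6.65−3.56) ≈ 7.6615·Δt.
So d_ST-06 = 7.34, d_ST-07 = 51.89, d_ST-08 = 28.50 km.
Circle about each station: (x − 15.8)² + (y + 2.4)² = 7.34²; (x − 51.7)² + (y − 38.5)² = 51.89²; (x + 4.7)² + (y + 12.1)² = 28.50².
Subtracting the ST-06 equation from the ST-07 and ST-08 equations removes the quadratic terms:
71.8 x + 81.8 y = 1261.04
-41.0 x − 19.4 y = -845.27
Solving the 2×2 system: x ≈ 22.8, y ≈ -4.6 km.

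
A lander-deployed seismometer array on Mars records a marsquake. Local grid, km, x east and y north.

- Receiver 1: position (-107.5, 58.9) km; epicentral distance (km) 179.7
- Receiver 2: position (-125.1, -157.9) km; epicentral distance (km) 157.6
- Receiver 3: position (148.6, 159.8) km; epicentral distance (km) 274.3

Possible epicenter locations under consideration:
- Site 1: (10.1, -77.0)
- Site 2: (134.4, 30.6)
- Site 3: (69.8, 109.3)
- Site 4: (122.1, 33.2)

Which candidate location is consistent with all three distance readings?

Site 1

For each candidate, compare |candidate − station| to the reported distance:
Site 1: residuals Receiver 1 0.0, Receiver 2 0.0, Receiver 3 0.0 → max 0.0 km
Site 2: residuals Receiver 1 63.8, Receiver 2 163.1, Receiver 3 144.3 → max 163.1 km
Site 3: residuals Receiver 1 4.6, Receiver 2 173.1, Receiver 3 180.7 → max 180.7 km
Site 4: residuals Receiver 1 51.3, Receiver 2 154.9, Receiver 3 145.0 → max 154.9 km
Only Site 1 has all residuals ≈ 0.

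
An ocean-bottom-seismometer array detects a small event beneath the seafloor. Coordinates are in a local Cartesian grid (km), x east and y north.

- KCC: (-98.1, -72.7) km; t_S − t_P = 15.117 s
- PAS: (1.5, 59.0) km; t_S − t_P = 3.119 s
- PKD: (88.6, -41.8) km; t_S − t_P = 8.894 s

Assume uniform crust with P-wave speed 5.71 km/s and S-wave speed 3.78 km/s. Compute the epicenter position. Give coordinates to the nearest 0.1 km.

Distance from S−P lag: d = Δt · v_P v_S / (v_P − v_S) = Δt · (5.71·3.78)/(5.71−3.78) ≈ 11.1833·Δt.
So d_KCC = 169.06, d_PAS = 34.88, d_PKD = 99.46 km.
Circle about each station: (x + 98.1)² + (y + 72.7)² = 169.06²; (x − 1.5)² + (y − 59.0)² = 34.88²; (x − 88.6)² + (y + 41.8)² = 99.46².
Subtracting pairs of circle equations eliminates x²+y² and gives linear equations (the radical axes):
199.2 x + 263.4 y = 15939.02
373.4 x + 61.8 y = 13377.29
Solving the 2×2 system: x ≈ 29.5, y ≈ 38.2 km.
Check against KCC (with the unrounded x, y): √((x + 98.1)²+(y + 72.7)²) = 169.06 ≈ 169.06 km. ✓

x ≈ 29.5 km, y ≈ 38.2 km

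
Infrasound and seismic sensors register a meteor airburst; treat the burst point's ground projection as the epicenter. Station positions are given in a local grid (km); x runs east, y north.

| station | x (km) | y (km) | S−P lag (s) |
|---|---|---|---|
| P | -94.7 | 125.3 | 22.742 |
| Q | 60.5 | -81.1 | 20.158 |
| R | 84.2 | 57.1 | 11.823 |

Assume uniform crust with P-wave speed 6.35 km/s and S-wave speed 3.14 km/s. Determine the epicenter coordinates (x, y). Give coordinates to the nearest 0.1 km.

(14.1, 35.2)

Distance from S−P lag: d = Δt · v_P v_S / (v_P − v_S) = Δt · (6.35·3.14)/(6.35−3.14) ≈ 6.2115·Δt.
So d_P = 141.26, d_Q = 125.21, d_R = 73.44 km.
Circle about each station: (x + 94.7)² + (y − 125.3)² = 141.26²; (x − 60.5)² + (y + 81.1)² = 125.21²; (x − 84.2)² + (y − 57.1)² = 73.44².
Subtracting the P equation from the Q and R equations removes the quadratic terms:
310.4 x − 412.8 y = -10153.88
357.8 x − 136.4 y = 242.82
Solving the 2×2 system: x ≈ 14.1, y ≈ 35.2 km.
Check against P (with the unrounded x, y): √((x + 94.7)²+(y − 125.3)²) = 141.26 ≈ 141.26 km. ✓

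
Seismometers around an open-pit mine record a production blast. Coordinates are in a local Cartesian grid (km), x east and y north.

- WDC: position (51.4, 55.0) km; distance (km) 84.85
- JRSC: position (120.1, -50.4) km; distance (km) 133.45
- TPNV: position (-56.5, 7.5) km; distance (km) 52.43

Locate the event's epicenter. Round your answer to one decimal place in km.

Circle about each station: (x − 51.4)² + (y − 55.0)² = 84.85²; (x − 120.1)² + (y + 50.4)² = 133.45²; (x + 56.5)² + (y − 7.5)² = 52.43².
Subtracting the WDC equation from the JRSC and TPNV equations removes the quadratic terms:
137.4 x − 210.8 y = 687.83
-215.8 x − 95.0 y = 2032.16
Solving the 2×2 system: x ≈ -6.2, y ≈ -7.3 km.

x ≈ -6.2 km, y ≈ -7.3 km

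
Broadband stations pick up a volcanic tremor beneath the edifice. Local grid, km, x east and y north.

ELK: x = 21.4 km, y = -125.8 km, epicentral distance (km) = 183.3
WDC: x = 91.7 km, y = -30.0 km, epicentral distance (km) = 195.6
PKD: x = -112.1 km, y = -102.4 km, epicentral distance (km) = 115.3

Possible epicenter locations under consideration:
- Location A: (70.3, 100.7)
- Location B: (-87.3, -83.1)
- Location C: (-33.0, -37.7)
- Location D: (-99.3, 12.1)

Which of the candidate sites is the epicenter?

Location D

For each candidate, compare |candidate − station| to the reported distance:
Location A: residuals ELK 48.4, WDC 63.2, PKD 157.7 → max 157.7 km
Location B: residuals ELK 66.5, WDC 8.9, PKD 83.9 → max 83.9 km
Location C: residuals ELK 79.8, WDC 70.7, PKD 13.1 → max 79.8 km
Location D: residuals ELK 0.0, WDC 0.0, PKD 0.1 → max 0.1 km
Only Location D has all residuals ≈ 0.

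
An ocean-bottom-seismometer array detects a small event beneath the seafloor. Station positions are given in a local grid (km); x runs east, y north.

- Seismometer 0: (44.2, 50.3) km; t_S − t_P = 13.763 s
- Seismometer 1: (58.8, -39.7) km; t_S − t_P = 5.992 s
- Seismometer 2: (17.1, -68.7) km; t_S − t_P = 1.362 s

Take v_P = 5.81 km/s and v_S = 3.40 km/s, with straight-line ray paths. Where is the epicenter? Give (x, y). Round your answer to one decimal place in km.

13.3 km east, -58.2 km north

Distance from S−P lag: d = Δt · v_P v_S / (v_P − v_S) = Δt · (5.81·3.40)/(5.81−3.40) ≈ 8.1967·Δt.
So d_Seismometer 0 = 112.81, d_Seismometer 1 = 49.11, d_Seismometer 2 = 11.16 km.
Circle about each station: (x − 44.2)² + (y − 50.3)² = 112.81²; (x − 58.8)² + (y + 39.7)² = 49.11²; (x − 17.1)² + (y + 68.7)² = 11.16².
Subtracting pairs of circle equations eliminates x²+y² and gives linear equations (the radical axes):
29.2 x − 180.0 y = 10864.10
-54.2 x − 238.0 y = 13129.92
Solving the 2×2 system: x ≈ 13.3, y ≈ -58.2 km.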